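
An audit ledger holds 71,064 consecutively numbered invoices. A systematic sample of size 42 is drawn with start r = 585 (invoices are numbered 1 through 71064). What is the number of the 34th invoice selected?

k = 71064/42 = 1692
34th selection = r + (34−1)·k = 585 + 33×1692 = 585 + 55836 = 56421

56421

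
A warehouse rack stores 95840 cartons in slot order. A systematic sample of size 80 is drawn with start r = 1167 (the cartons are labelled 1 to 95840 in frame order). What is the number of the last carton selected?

95809

k = 95840/80 = 1198
80th selection = r + (80−1)·k = 1167 + 79×1198 = 1167 + 94642 = 95809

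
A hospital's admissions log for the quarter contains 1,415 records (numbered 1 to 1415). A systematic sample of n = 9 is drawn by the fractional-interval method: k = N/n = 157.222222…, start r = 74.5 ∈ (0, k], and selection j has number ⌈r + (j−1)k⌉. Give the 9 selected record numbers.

j=1: r + 0k = 74.5 → ⌈·⌉ = 75
j=2: r + 1k = 231.722222… → ⌈·⌉ = 232
j=3: r + 2k = 388.944444… → ⌈·⌉ = 389
j=4: r + 3k = 546.166666… → ⌈·⌉ = 547
j=5: r + 4k = 703.388888… → ⌈·⌉ = 704
j=6: r + 5k = 860.611111… → ⌈·⌉ = 861
j=7: r + 6k = 1017.833333… → ⌈·⌉ = 1018
j=8: r + 7k = 1175.055555… → ⌈·⌉ = 1176
j=9: r + 8k = 1332.277777… → ⌈·⌉ = 1333

75, 232, 389, 547, 704, 861, 1018, 1176, 1333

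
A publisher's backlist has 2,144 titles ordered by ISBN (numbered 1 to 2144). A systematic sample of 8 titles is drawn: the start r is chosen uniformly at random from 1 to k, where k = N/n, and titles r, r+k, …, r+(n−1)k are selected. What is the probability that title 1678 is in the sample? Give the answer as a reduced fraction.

1/268

k = 2144/8 = 268.
Title 1678 is selected iff r ≡ 1678 (mod 268); exactly one such r in {1,…,268}.
Inclusion probability = 1/268.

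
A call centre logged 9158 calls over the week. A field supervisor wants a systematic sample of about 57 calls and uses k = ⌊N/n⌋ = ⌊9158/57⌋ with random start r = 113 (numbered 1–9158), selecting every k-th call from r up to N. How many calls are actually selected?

k = ⌊9158/57⌋ = 160
Achieved size = ⌊(9158 − 113)/160⌋ + 1 = ⌊9045/160⌋ + 1 = 56 + 1 = 57
(last selection: 113 + 56×160 = 9073 ≤ 9158; next would be 9233 > 9158)

57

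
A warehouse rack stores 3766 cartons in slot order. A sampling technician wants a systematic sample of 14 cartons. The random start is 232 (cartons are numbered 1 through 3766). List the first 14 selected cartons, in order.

232, 501, 770, 1039, 1308, 1577, 1846, 2115, 2384, 2653, 2922, 3191, 3460, 3729

k = N/n = 3766/14 = 269
carton 1: 232
carton 2: 232 + 269 = 501
carton 3: 501 + 269 = 770
carton 4: 770 + 269 = 1039
carton 5: 1039 + 269 = 1308
carton 6: 1308 + 269 = 1577
carton 7: 1577 + 269 = 1846
carton 8: 1846 + 269 = 2115
carton 9: 2115 + 269 = 2384
carton 10: 2384 + 269 = 2653
carton 11: 2653 + 269 = 2922
carton 12: 2922 + 269 = 3191
carton 13: 3191 + 269 = 3460
carton 14: 3460 + 269 = 3729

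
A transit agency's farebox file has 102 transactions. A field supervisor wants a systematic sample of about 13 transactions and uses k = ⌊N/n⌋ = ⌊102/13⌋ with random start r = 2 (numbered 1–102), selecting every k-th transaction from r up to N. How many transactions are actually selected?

15

k = ⌊102/13⌋ = 7
Achieved size = ⌊(102 − 2)/7⌋ + 1 = ⌊100/7⌋ + 1 = 14 + 1 = 15
(last selection: 2 + 14×7 = 100 ≤ 102; next would be 107 > 102)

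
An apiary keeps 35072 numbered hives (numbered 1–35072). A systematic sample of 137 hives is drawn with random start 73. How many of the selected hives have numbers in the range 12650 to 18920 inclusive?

k = 35072/137 = 256
First selection ≥ 12650: 73 + ⌈(12650−73)/256⌉·256 = 73 + 50×256 = 12873
Last selection ≤ 18920: 73 + ⌊(18920−73)/256⌋·256 = 73 + 73×256 = 18761
Count = 73 − 50 + 1 = 24

24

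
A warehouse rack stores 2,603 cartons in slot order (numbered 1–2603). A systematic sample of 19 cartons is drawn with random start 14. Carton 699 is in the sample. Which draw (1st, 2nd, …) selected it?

k = 2603/19 = 137
position = (699 − 14)/137 + 1 = 685/137 + 1 = 5 + 1 = 6

6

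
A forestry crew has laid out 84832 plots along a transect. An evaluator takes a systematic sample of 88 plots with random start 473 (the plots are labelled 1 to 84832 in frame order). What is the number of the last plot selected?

84341

k = 84832/88 = 964
88th selection = r + (88−1)·k = 473 + 87×964 = 473 + 83868 = 84341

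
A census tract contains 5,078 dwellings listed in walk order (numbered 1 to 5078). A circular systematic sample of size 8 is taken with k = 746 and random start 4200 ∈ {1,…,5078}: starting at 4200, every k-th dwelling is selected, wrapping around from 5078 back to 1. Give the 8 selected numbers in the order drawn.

Selection 1: 4200
Selection 2: 4200 + 746 = 4946
Selection 3: 4946 + 746 = 5692 → 5692 − 5078 = 614
Selection 4: 614 + 746 = 1360
Selection 5: 1360 + 746 = 2106
Selection 6: 2106 + 746 = 2852
Selection 7: 2852 + 746 = 3598
Selection 8: 3598 + 746 = 4344

4200, 4946, 614, 1360, 2106, 2852, 3598, 4344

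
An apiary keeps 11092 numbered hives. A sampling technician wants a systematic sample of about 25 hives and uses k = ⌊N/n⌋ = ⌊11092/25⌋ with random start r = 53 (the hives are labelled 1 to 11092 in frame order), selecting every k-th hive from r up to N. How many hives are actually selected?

25

k = ⌊11092/25⌋ = 443
Achieved size = ⌊(11092 − 53)/443⌋ + 1 = ⌊11039/443⌋ + 1 = 24 + 1 = 25
(last selection: 53 + 24×443 = 10685 ≤ 11092; next would be 11128 > 11092)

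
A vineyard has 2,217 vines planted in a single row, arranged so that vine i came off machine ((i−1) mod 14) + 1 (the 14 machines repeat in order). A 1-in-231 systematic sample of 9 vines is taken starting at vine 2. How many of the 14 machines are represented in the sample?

2

Consecutive selections differ by k = 231, so their machine numbers differ by 231 mod 14 = 7.
gcd(231, 14) = 7, so the sample visits 14/7 = 2 distinct residues mod 14.
Start 2 is machine 2; the machines hit are 2, 9.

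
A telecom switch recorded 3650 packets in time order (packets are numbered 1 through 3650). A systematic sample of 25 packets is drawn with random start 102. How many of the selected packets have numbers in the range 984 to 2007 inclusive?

7

k = 3650/25 = 146
First selection ≥ 984: 102 + ⌈(984−102)/146⌉·146 = 102 + 7×146 = 1124
Last selection ≤ 2007: 102 + ⌊(2007−102)/146⌋·146 = 102 + 13×146 = 2000
Count = 13 − 7 + 1 = 7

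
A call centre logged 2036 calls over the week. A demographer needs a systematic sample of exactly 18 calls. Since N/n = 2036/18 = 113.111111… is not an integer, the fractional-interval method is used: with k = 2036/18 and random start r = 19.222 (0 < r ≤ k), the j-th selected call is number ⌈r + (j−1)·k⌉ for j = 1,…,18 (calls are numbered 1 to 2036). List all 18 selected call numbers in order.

20, 133, 246, 359, 472, 585, 698, 811, 925, 1038, 1151, 1264, 1377, 1490, 1603, 1716, 1829, 1943

j=1: r + 0k = 19.222 → ⌈·⌉ = 20
j=2: r + 1k = 132.333111… → ⌈·⌉ = 133
j=3: r + 2k = 245.444222… → ⌈·⌉ = 246
j=4: r + 3k = 358.555333… → ⌈·⌉ = 359
j=5: r + 4k = 471.666444… → ⌈·⌉ = 472
j=6: r + 5k = 584.777555… → ⌈·⌉ = 585
j=7: r + 6k = 697.888666… → ⌈·⌉ = 698
j=8: r + 7k = 810.999777… → ⌈·⌉ = 811
j=9: r + 8k = 924.110888… → ⌈·⌉ = 925
j=10: r + 9k = 1037.222 → ⌈·⌉ = 1038
j=11: r + 10k = 1150.333111… → ⌈·⌉ = 1151
j=12: r + 11k = 1263.444222… → ⌈·⌉ = 1264
j=13: r + 12k = 1376.555333… → ⌈·⌉ = 1377
j=14: r + 13k = 1489.666444… → ⌈·⌉ = 1490
j=15: r + 14k = 1602.777555… → ⌈·⌉ = 1603
j=16: r + 15k = 1715.888666… → ⌈·⌉ = 1716
j=17: r + 16k = 1828.999777… → ⌈·⌉ = 1829
j=18: r + 17k = 1942.110888… → ⌈·⌉ = 1943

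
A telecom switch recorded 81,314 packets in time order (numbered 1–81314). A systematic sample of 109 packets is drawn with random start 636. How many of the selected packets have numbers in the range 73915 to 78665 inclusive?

6

k = 81314/109 = 746
First selection ≥ 73915: 636 + ⌈(73915−636)/746⌉·746 = 636 + 99×746 = 74490
Last selection ≤ 78665: 636 + ⌊(78665−636)/746⌋·746 = 636 + 104×746 = 78220
Count = 104 − 99 + 1 = 6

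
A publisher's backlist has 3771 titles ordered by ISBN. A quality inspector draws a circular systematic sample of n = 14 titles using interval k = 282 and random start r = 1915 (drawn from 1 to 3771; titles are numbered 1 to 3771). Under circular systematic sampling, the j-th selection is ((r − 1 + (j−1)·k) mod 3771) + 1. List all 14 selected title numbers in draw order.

Selection 1: 1915
Selection 2: 1915 + 282 = 2197
Selection 3: 2197 + 282 = 2479
Selection 4: 2479 + 282 = 2761
Selection 5: 2761 + 282 = 3043
Selection 6: 3043 + 282 = 3325
Selection 7: 3325 + 282 = 3607
Selection 8: 3607 + 282 = 3889 → 3889 − 3771 = 118
Selection 9: 118 + 282 = 400
Selection 10: 400 + 282 = 682
Selection 11: 682 + 282 = 964
Selection 12: 964 + 282 = 1246
Selection 13: 1246 + 282 = 1528
Selection 14: 1528 + 282 = 1810

1915, 2197, 2479, 2761, 3043, 3325, 3607, 118, 400, 682, 964, 1246, 1528, 1810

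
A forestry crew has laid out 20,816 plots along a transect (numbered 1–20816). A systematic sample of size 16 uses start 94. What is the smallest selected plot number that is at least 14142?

k = 20816/16 = 1301
Steps past start: ⌈(14142 − 94)/1301⌉ = ⌈14048/1301⌉ = 11
Selected plot: 94 + 11×1301 = 14405

14405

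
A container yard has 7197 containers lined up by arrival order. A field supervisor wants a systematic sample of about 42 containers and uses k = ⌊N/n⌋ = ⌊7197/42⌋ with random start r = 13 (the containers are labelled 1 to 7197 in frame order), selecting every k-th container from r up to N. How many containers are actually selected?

k = ⌊7197/42⌋ = 171
Achieved size = ⌊(7197 − 13)/171⌋ + 1 = ⌊7184/171⌋ + 1 = 42 + 1 = 43
(last selection: 13 + 42×171 = 7195 ≤ 7197; next would be 7366 > 7197)

43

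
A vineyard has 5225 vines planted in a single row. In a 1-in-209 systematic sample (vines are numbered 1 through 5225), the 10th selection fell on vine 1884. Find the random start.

3

k = 209
r = 1884 − (10−1)×209 = 1884 − 1881 = 3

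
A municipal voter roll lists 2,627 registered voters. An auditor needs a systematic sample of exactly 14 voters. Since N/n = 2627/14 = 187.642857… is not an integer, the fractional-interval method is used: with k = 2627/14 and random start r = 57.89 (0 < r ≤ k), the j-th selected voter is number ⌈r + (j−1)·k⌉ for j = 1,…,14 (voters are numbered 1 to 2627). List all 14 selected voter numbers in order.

58, 246, 434, 621, 809, 997, 1184, 1372, 1560, 1747, 1935, 2122, 2310, 2498

j=1: r + 0k = 57.89 → ⌈·⌉ = 58
j=2: r + 1k = 245.532857… → ⌈·⌉ = 246
j=3: r + 2k = 433.175714… → ⌈·⌉ = 434
j=4: r + 3k = 620.818571… → ⌈·⌉ = 621
j=5: r + 4k = 808.461428… → ⌈·⌉ = 809
j=6: r + 5k = 996.104285… → ⌈·⌉ = 997
j=7: r + 6k = 1183.747142… → ⌈·⌉ = 1184
j=8: r + 7k = 1371.39 → ⌈·⌉ = 1372
j=9: r + 8k = 1559.032857… → ⌈·⌉ = 1560
j=10: r + 9k = 1746.675714… → ⌈·⌉ = 1747
j=11: r + 10k = 1934.318571… → ⌈·⌉ = 1935
j=12: r + 11k = 2121.961428… → ⌈·⌉ = 2122
j=13: r + 12k = 2309.604285… → ⌈·⌉ = 2310
j=14: r + 13k = 2497.247142… → ⌈·⌉ = 2498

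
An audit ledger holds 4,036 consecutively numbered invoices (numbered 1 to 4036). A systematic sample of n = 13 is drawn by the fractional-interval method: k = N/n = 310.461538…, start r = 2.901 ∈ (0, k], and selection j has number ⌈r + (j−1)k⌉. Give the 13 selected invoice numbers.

j=1: r + 0k = 2.901 → ⌈·⌉ = 3
j=2: r + 1k = 313.362538… → ⌈·⌉ = 314
j=3: r + 2k = 623.824076… → ⌈·⌉ = 624
j=4: r + 3k = 934.285615… → ⌈·⌉ = 935
j=5: r + 4k = 1244.747153… → ⌈·⌉ = 1245
j=6: r + 5k = 1555.208692… → ⌈·⌉ = 1556
j=7: r + 6k = 1865.670230… → ⌈·⌉ = 1866
j=8: r + 7k = 2176.131769… → ⌈·⌉ = 2177
j=9: r + 8k = 2486.593307… → ⌈·⌉ = 2487
j=10: r + 9k = 2797.054846… → ⌈·⌉ = 2798
j=11: r + 10k = 3107.516384… → ⌈·⌉ = 3108
j=12: r + 11k = 3417.977923… → ⌈·⌉ = 3418
j=13: r + 12k = 3728.439461… → ⌈·⌉ = 3729

3, 314, 624, 935, 1245, 1556, 1866, 2177, 2487, 2798, 3108, 3418, 3729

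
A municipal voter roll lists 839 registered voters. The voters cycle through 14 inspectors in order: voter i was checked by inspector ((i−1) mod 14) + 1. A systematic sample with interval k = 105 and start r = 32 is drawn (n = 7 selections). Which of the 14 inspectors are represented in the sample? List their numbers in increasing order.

4, 11

Consecutive selections differ by k = 105, so their inspector numbers differ by 105 mod 14 = 7.
gcd(105, 14) = 7, so the sample visits 14/7 = 2 distinct residues mod 14.
Start 32 is inspector 4; the inspectors hit are 4, 11.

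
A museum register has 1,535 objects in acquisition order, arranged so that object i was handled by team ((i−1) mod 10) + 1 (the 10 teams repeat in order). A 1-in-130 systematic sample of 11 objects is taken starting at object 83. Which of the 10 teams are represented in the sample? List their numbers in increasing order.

Consecutive selections differ by k = 130, so their team numbers differ by 130 mod 10 = 0.
gcd(130, 10) = 10, so the sample visits 10/10 = 1 distinct residues mod 10.
Start 83 is team 3; the teams hit are 3.

3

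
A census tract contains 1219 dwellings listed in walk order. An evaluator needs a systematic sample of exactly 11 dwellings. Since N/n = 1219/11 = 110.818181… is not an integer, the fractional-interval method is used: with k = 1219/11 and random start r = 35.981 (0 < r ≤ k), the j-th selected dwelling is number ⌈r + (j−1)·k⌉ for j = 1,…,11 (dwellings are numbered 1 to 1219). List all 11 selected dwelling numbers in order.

j=1: r + 0k = 35.981 → ⌈·⌉ = 36
j=2: r + 1k = 146.799181… → ⌈·⌉ = 147
j=3: r + 2k = 257.617363… → ⌈·⌉ = 258
j=4: r + 3k = 368.435545… → ⌈·⌉ = 369
j=5: r + 4k = 479.253727… → ⌈·⌉ = 480
j=6: r + 5k = 590.071909… → ⌈·⌉ = 591
j=7: r + 6k = 700.890090… → ⌈·⌉ = 701
j=8: r + 7k = 811.708272… → ⌈·⌉ = 812
j=9: r + 8k = 922.526454… → ⌈·⌉ = 923
j=10: r + 9k = 1033.344636… → ⌈·⌉ = 1034
j=11: r + 10k = 1144.162818… → ⌈·⌉ = 1145

36, 147, 258, 369, 480, 591, 701, 812, 923, 1034, 1145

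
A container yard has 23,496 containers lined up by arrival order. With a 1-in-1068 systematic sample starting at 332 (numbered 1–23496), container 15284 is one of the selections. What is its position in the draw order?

15

k = 1068
position = (15284 − 332)/1068 + 1 = 14952/1068 + 1 = 14 + 1 = 15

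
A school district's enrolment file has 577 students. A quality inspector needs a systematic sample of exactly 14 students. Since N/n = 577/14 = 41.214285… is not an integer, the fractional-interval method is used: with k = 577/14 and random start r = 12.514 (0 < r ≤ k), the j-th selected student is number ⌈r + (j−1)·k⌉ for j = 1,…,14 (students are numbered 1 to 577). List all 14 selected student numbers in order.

13, 54, 95, 137, 178, 219, 260, 302, 343, 384, 425, 466, 508, 549

j=1: r + 0k = 12.514 → ⌈·⌉ = 13
j=2: r + 1k = 53.728285… → ⌈·⌉ = 54
j=3: r + 2k = 94.942571… → ⌈·⌉ = 95
j=4: r + 3k = 136.156857… → ⌈·⌉ = 137
j=5: r + 4k = 177.371142… → ⌈·⌉ = 178
j=6: r + 5k = 218.585428… → ⌈·⌉ = 219
j=7: r + 6k = 259.799714… → ⌈·⌉ = 260
j=8: r + 7k = 301.014 → ⌈·⌉ = 302
j=9: r + 8k = 342.228285… → ⌈·⌉ = 343
j=10: r + 9k = 383.442571… → ⌈·⌉ = 384
j=11: r + 10k = 424.656857… → ⌈·⌉ = 425
j=12: r + 11k = 465.871142… → ⌈·⌉ = 466
j=13: r + 12k = 507.085428… → ⌈·⌉ = 508
j=14: r + 13k = 548.299714… → ⌈·⌉ = 549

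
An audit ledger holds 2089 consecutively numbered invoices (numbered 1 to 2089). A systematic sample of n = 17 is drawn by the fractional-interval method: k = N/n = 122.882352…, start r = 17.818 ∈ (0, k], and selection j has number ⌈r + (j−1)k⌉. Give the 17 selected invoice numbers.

j=1: r + 0k = 17.818 → ⌈·⌉ = 18
j=2: r + 1k = 140.700352… → ⌈·⌉ = 141
j=3: r + 2k = 263.582705… → ⌈·⌉ = 264
j=4: r + 3k = 386.465058… → ⌈·⌉ = 387
j=5: r + 4k = 509.347411… → ⌈·⌉ = 510
j=6: r + 5k = 632.229764… → ⌈·⌉ = 633
j=7: r + 6k = 755.112117… → ⌈·⌉ = 756
j=8: r + 7k = 877.994470… → ⌈·⌉ = 878
j=9: r + 8k = 1000.876823… → ⌈·⌉ = 1001
j=10: r + 9k = 1123.759176… → ⌈·⌉ = 1124
j=11: r + 10k = 1246.641529… → ⌈·⌉ = 1247
j=12: r + 11k = 1369.523882… → ⌈·⌉ = 1370
j=13: r + 12k = 1492.406235… → ⌈·⌉ = 1493
j=14: r + 13k = 1615.288588… → ⌈·⌉ = 1616
j=15: r + 14k = 1738.170941… → ⌈·⌉ = 1739
j=16: r + 15k = 1861.053294… → ⌈·⌉ = 1862
j=17: r + 16k = 1983.935647… → ⌈·⌉ = 1984

18, 141, 264, 387, 510, 633, 756, 878, 1001, 1124, 1247, 1370, 1493, 1616, 1739, 1862, 1984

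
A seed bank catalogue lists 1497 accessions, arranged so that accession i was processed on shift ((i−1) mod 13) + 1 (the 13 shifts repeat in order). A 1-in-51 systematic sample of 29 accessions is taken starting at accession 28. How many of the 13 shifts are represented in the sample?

13

Consecutive selections differ by k = 51, so their shift numbers differ by 51 mod 13 = 12.
gcd(51, 13) = 1, so the sample visits 13/1 = 13 distinct residues mod 13.
Start 28 is shift 2; the shifts hit are 1, 2, 3, 4, 5, 6, 7, 8, 9, 10, 11, 12, 13.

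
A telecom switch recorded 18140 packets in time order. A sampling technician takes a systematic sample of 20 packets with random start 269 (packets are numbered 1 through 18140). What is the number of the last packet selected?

17502

k = 18140/20 = 907
20th selection = r + (20−1)·k = 269 + 19×907 = 269 + 17233 = 17502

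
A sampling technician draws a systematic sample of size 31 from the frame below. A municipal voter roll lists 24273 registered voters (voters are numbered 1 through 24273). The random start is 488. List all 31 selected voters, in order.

k = N/n = 24273/31 = 783
voter 1: 488
voter 2: 488 + 783 = 1271
voter 3: 1271 + 783 = 2054
voter 4: 2054 + 783 = 2837
voter 5: 2837 + 783 = 3620
voter 6: 3620 + 783 = 4403
voter 7: 4403 + 783 = 5186
voter 8: 5186 + 783 = 5969
voter 9: 5969 + 783 = 6752
voter 10: 6752 + 783 = 7535
voter 11: 7535 + 783 = 8318
voter 12: 8318 + 783 = 9101
voter 13: 9101 + 783 = 9884
voter 14: 9884 + 783 = 10667
voter 15: 10667 + 783 = 11450
voter 16: 11450 + 783 = 12233
voter 17: 12233 + 783 = 13016
voter 18: 13016 + 783 = 13799
voter 19: 13799 + 783 = 14582
voter 20: 14582 + 783 = 15365
voter 21: 15365 + 783 = 16148
voter 22: 16148 + 783 = 16931
voter 23: 16931 + 783 = 17714
voter 24: 17714 + 783 = 18497
voter 25: 18497 + 783 = 19280
voter 26: 19280 + 783 = 20063
voter 27: 20063 + 783 = 20846
voter 28: 20846 + 783 = 21629
voter 29: 21629 + 783 = 22412
voter 30: 22412 + 783 = 23195
voter 31: 23195 + 783 = 23978

488, 1271, 2054, 2837, 3620, 4403, 5186, 5969, 6752, 7535, 8318, 9101, 9884, 10667, 11450, 12233, 13016, 13799, 14582, 15365, 16148, 16931, 17714, 18497, 19280, 20063, 20846, 21629, 22412, 23195, 23978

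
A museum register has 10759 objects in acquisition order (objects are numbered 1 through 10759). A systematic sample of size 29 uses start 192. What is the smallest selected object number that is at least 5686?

k = 10759/29 = 371
Steps past start: ⌈(5686 − 192)/371⌉ = ⌈5494/371⌉ = 15
Selected object: 192 + 15×371 = 5757

5757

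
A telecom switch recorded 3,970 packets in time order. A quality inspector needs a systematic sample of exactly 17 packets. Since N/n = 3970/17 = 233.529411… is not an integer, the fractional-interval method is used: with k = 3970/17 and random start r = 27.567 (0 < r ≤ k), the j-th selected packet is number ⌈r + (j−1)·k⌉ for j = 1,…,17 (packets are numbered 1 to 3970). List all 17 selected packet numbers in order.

j=1: r + 0k = 27.567 → ⌈·⌉ = 28
j=2: r + 1k = 261.096411… → ⌈·⌉ = 262
j=3: r + 2k = 494.625823… → ⌈·⌉ = 495
j=4: r + 3k = 728.155235… → ⌈·⌉ = 729
j=5: r + 4k = 961.684647… → ⌈·⌉ = 962
j=6: r + 5k = 1195.214058… → ⌈·⌉ = 1196
j=7: r + 6k = 1428.743470… → ⌈·⌉ = 1429
j=8: r + 7k = 1662.272882… → ⌈·⌉ = 1663
j=9: r + 8k = 1895.802294… → ⌈·⌉ = 1896
j=10: r + 9k = 2129.331705… → ⌈·⌉ = 2130
j=11: r + 10k = 2362.861117… → ⌈·⌉ = 2363
j=12: r + 11k = 2596.390529… → ⌈·⌉ = 2597
j=13: r + 12k = 2829.919941… → ⌈·⌉ = 2830
j=14: r + 13k = 3063.449352… → ⌈·⌉ = 3064
j=15: r + 14k = 3296.978764… → ⌈·⌉ = 3297
j=16: r + 15k = 3530.508176… → ⌈·⌉ = 3531
j=17: r + 16k = 3764.037588… → ⌈·⌉ = 3765

28, 262, 495, 729, 962, 1196, 1429, 1663, 1896, 2130, 2363, 2597, 2830, 3064, 3297, 3531, 3765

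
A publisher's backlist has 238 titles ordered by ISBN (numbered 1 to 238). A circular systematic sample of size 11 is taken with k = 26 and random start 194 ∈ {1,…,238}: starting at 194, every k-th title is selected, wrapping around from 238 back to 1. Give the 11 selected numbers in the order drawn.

Selection 1: 194
Selection 2: 194 + 26 = 220
Selection 3: 220 + 26 = 246 → 246 − 238 = 8
Selection 4: 8 + 26 = 34
Selection 5: 34 + 26 = 60
Selection 6: 60 + 26 = 86
Selection 7: 86 + 26 = 112
Selection 8: 112 + 26 = 138
Selection 9: 138 + 26 = 164
Selection 10: 164 + 26 = 190
Selection 11: 190 + 26 = 216

194, 220, 8, 34, 60, 86, 112, 138, 164, 190, 216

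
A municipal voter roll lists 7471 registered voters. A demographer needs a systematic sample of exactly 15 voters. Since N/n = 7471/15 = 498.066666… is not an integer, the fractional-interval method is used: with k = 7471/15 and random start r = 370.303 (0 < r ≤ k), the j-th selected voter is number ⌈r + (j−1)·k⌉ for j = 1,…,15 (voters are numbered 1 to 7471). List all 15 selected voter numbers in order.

j=1: r + 0k = 370.303 → ⌈·⌉ = 371
j=2: r + 1k = 868.369666… → ⌈·⌉ = 869
j=3: r + 2k = 1366.436333… → ⌈·⌉ = 1367
j=4: r + 3k = 1864.503 → ⌈·⌉ = 1865
j=5: r + 4k = 2362.569666… → ⌈·⌉ = 2363
j=6: r + 5k = 2860.636333… → ⌈·⌉ = 2861
j=7: r + 6k = 3358.703 → ⌈·⌉ = 3359
j=8: r + 7k = 3856.769666… → ⌈·⌉ = 3857
j=9: r + 8k = 4354.836333… → ⌈·⌉ = 4355
j=10: r + 9k = 4852.903 → ⌈·⌉ = 4853
j=11: r + 10k = 5350.969666… → ⌈·⌉ = 5351
j=12: r + 11k = 5849.036333… → ⌈·⌉ = 5850
j=13: r + 12k = 6347.103 → ⌈·⌉ = 6348
j=14: r + 13k = 6845.169666… → ⌈·⌉ = 6846
j=15: r + 14k = 7343.236333… → ⌈·⌉ = 7344

371, 869, 1367, 1865, 2363, 2861, 3359, 3857, 4355, 4853, 5351, 5850, 6348, 6846, 7344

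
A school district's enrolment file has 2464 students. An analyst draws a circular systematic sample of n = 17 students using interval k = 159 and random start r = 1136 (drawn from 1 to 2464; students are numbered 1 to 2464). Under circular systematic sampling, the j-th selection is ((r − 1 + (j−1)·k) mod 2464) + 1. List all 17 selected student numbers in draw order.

Selection 1: 1136
Selection 2: 1136 + 159 = 1295
Selection 3: 1295 + 159 = 1454
Selection 4: 1454 + 159 = 1613
Selection 5: 1613 + 159 = 1772
Selection 6: 1772 + 159 = 1931
Selection 7: 1931 + 159 = 2090
Selection 8: 2090 + 159 = 2249
Selection 9: 2249 + 159 = 2408
Selection 10: 2408 + 159 = 2567 → 2567 − 2464 = 103
Selection 11: 103 + 159 = 262
Selection 12: 262 + 159 = 421
Selection 13: 421 + 159 = 580
Selection 14: 580 + 159 = 739
Selection 15: 739 + 159 = 898
Selection 16: 898 + 159 = 1057
Selection 17: 1057 + 159 = 1216

1136, 1295, 1454, 1613, 1772, 1931, 2090, 2249, 2408, 103, 262, 421, 580, 739, 898, 1057, 1216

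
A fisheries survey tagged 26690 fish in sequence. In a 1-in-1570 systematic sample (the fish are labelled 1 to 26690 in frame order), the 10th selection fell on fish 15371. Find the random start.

k = 1570
r = 15371 − (10−1)×1570 = 15371 − 14130 = 1241

1241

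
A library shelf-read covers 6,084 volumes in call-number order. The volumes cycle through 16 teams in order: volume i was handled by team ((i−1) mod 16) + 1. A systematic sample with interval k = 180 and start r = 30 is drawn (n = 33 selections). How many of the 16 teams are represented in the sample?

4

Consecutive selections differ by k = 180, so their team numbers differ by 180 mod 16 = 4.
gcd(180, 16) = 4, so the sample visits 16/4 = 4 distinct residues mod 16.
Start 30 is team 14; the teams hit are 2, 6, 10, 14.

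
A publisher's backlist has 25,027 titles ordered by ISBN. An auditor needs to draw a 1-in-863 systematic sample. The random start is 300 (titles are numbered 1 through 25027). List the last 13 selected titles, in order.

17th selection = 300 + 16×863 = 14108
18th: 14108 + 863 = 14971
19th: 14971 + 863 = 15834
20th: 15834 + 863 = 16697
21st: 16697 + 863 = 17560
22nd: 17560 + 863 = 18423
23rd: 18423 + 863 = 19286
24th: 19286 + 863 = 20149
25th: 20149 + 863 = 21012
26th: 21012 + 863 = 21875
27th: 21875 + 863 = 22738
28th: 22738 + 863 = 23601
29th: 23601 + 863 = 24464

14108, 14971, 15834, 16697, 17560, 18423, 19286, 20149, 21012, 21875, 22738, 23601, 24464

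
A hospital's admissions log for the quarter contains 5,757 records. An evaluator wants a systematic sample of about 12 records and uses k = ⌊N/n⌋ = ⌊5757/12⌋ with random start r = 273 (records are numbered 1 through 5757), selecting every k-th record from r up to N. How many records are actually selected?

k = ⌊5757/12⌋ = 479
Achieved size = ⌊(5757 − 273)/479⌋ + 1 = ⌊5484/479⌋ + 1 = 11 + 1 = 12
(last selection: 273 + 11×479 = 5542 ≤ 5757; next would be 6021 > 5757)

12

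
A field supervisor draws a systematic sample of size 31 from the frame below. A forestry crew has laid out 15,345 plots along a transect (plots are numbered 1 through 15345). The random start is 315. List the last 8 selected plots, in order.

11700, 12195, 12690, 13185, 13680, 14175, 14670, 15165

k = N/n = 15345/31 = 495
24th selection = 315 + 23×495 = 11700
25th: 11700 + 495 = 12195
26th: 12195 + 495 = 12690
27th: 12690 + 495 = 13185
28th: 13185 + 495 = 13680
29th: 13680 + 495 = 14175
30th: 14175 + 495 = 14670
31st: 14670 + 495 = 15165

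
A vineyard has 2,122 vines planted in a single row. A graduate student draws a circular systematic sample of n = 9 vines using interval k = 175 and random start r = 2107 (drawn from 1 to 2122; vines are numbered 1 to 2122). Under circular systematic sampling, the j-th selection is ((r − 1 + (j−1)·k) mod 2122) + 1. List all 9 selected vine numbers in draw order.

2107, 160, 335, 510, 685, 860, 1035, 1210, 1385

Selection 1: 2107
Selection 2: 2107 + 175 = 2282 → 2282 − 2122 = 160
Selection 3: 160 + 175 = 335
Selection 4: 335 + 175 = 510
Selection 5: 510 + 175 = 685
Selection 6: 685 + 175 = 860
Selection 7: 860 + 175 = 1035
Selection 8: 1035 + 175 = 1210
Selection 9: 1210 + 175 = 1385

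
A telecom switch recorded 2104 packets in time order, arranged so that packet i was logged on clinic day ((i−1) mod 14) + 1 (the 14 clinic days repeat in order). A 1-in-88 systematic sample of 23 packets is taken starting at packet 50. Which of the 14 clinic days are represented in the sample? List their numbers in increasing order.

2, 4, 6, 8, 10, 12, 14

Consecutive selections differ by k = 88, so their clinic day numbers differ by 88 mod 14 = 4.
gcd(88, 14) = 2, so the sample visits 14/2 = 7 distinct residues mod 14.
Start 50 is clinic day 8; the clinic days hit are 2, 4, 6, 8, 10, 12, 14.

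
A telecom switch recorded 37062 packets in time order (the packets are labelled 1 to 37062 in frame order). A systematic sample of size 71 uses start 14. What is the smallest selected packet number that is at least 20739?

20894

k = 37062/71 = 522
Steps past start: ⌈(20739 − 14)/522⌉ = ⌈20725/522⌉ = 40
Selected packet: 14 + 40×522 = 20894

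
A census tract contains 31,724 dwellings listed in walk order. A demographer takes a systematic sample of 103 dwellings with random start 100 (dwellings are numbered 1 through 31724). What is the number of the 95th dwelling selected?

k = 31724/103 = 308
95th selection = r + (95−1)·k = 100 + 94×308 = 100 + 28952 = 29052

29052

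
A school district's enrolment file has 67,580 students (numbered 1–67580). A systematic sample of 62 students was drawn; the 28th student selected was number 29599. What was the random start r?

k = 67580/62 = 1090
r = 29599 − (28−1)×1090 = 29599 − 29430 = 169

169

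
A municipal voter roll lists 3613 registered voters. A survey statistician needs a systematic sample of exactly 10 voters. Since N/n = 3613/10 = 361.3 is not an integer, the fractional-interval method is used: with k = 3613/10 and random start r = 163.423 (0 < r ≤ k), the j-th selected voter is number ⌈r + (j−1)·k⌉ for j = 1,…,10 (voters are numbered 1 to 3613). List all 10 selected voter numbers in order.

164, 525, 887, 1248, 1609, 1970, 2332, 2693, 3054, 3416

j=1: r + 0k = 163.423 → ⌈·⌉ = 164
j=2: r + 1k = 524.723 → ⌈·⌉ = 525
j=3: r + 2k = 886.023 → ⌈·⌉ = 887
j=4: r + 3k = 1247.323 → ⌈·⌉ = 1248
j=5: r + 4k = 1608.623 → ⌈·⌉ = 1609
j=6: r + 5k = 1969.923 → ⌈·⌉ = 1970
j=7: r + 6k = 2331.223 → ⌈·⌉ = 2332
j=8: r + 7k = 2692.523 → ⌈·⌉ = 2693
j=9: r + 8k = 3053.823 → ⌈·⌉ = 3054
j=10: r + 9k = 3415.123 → ⌈·⌉ = 3416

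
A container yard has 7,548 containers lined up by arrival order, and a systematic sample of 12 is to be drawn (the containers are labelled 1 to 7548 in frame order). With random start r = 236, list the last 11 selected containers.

865, 1494, 2123, 2752, 3381, 4010, 4639, 5268, 5897, 6526, 7155

k = N/n = 7548/12 = 629
2nd selection = 236 + 1×629 = 865
3rd: 865 + 629 = 1494
4th: 1494 + 629 = 2123
5th: 2123 + 629 = 2752
6th: 2752 + 629 = 3381
7th: 3381 + 629 = 4010
8th: 4010 + 629 = 4639
9th: 4639 + 629 = 5268
10th: 5268 + 629 = 5897
11th: 5897 + 629 = 6526
12th: 6526 + 629 = 7155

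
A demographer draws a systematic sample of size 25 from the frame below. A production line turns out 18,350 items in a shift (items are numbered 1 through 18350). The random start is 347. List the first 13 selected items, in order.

347, 1081, 1815, 2549, 3283, 4017, 4751, 5485, 6219, 6953, 7687, 8421, 9155

k = N/n = 18350/25 = 734
item 1: 347
item 2: 347 + 734 = 1081
item 3: 1081 + 734 = 1815
item 4: 1815 + 734 = 2549
item 5: 2549 + 734 = 3283
item 6: 3283 + 734 = 4017
item 7: 4017 + 734 = 4751
item 8: 4751 + 734 = 5485
item 9: 5485 + 734 = 6219
item 10: 6219 + 734 = 6953
item 11: 6953 + 734 = 7687
item 12: 7687 + 734 = 8421
item 13: 8421 + 734 = 9155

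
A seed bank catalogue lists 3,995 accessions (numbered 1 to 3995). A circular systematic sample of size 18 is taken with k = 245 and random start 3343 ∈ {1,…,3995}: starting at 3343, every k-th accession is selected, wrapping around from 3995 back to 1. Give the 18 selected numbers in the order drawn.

Selection 1: 3343
Selection 2: 3343 + 245 = 3588
Selection 3: 3588 + 245 = 3833
Selection 4: 3833 + 245 = 4078 → 4078 − 3995 = 83
Selection 5: 83 + 245 = 328
Selection 6: 328 + 245 = 573
Selection 7: 573 + 245 = 818
Selection 8: 818 + 245 = 1063
Selection 9: 1063 + 245 = 1308
Selection 10: 1308 + 245 = 1553
Selection 11: 1553 + 245 = 1798
Selection 12: 1798 + 245 = 2043
Selection 13: 2043 + 245 = 2288
Selection 14: 2288 + 245 = 2533
Selection 15: 2533 + 245 = 2778
Selection 16: 2778 + 245 = 3023
Selection 17: 3023 + 245 = 3268
Selection 18: 3268 + 245 = 3513

3343, 3588, 3833, 83, 328, 573, 818, 1063, 1308, 1553, 1798, 2043, 2288, 2533, 2778, 3023, 3268, 3513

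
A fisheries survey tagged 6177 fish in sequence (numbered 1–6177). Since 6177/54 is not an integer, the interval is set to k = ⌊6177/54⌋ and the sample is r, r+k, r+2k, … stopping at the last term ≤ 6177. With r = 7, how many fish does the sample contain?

55

k = ⌊6177/54⌋ = 114
Achieved size = ⌊(6177 − 7)/114⌋ + 1 = ⌊6170/114⌋ + 1 = 54 + 1 = 55
(last selection: 7 + 54×114 = 6163 ≤ 6177; next would be 6277 > 6177)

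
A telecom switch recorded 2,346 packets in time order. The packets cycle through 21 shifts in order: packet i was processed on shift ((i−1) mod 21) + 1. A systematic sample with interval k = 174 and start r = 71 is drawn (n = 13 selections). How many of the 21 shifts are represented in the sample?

7

Consecutive selections differ by k = 174, so their shift numbers differ by 174 mod 21 = 6.
gcd(174, 21) = 3, so the sample visits 21/3 = 7 distinct residues mod 21.
Start 71 is shift 8; the shifts hit are 2, 5, 8, 11, 14, 17, 20.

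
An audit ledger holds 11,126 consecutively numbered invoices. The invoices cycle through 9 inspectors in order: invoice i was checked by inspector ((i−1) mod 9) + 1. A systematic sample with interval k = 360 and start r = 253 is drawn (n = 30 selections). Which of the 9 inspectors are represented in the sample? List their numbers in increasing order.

Consecutive selections differ by k = 360, so their inspector numbers differ by 360 mod 9 = 0.
gcd(360, 9) = 9, so the sample visits 9/9 = 1 distinct residues mod 9.
Start 253 is inspector 1; the inspectors hit are 1.

1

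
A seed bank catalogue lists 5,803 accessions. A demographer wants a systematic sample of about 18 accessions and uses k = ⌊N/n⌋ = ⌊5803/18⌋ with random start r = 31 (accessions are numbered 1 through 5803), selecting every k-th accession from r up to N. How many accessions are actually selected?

18

k = ⌊5803/18⌋ = 322
Achieved size = ⌊(5803 − 31)/322⌋ + 1 = ⌊5772/322⌋ + 1 = 17 + 1 = 18
(last selection: 31 + 17×322 = 5505 ≤ 5803; next would be 5827 > 5803)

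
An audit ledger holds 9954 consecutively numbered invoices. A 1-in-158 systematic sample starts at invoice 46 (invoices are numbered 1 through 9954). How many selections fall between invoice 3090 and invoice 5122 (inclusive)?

k = 158
First selection ≥ 3090: 46 + ⌈(3090−46)/158⌉·158 = 46 + 20×158 = 3206
Last selection ≤ 5122: 46 + ⌊(5122−46)/158⌋·158 = 46 + 32×158 = 5102
Count = 32 − 20 + 1 = 13

13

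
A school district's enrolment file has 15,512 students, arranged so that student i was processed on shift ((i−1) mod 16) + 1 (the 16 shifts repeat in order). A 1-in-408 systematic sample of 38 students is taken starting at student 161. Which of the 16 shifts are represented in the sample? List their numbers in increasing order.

Consecutive selections differ by k = 408, so their shift numbers differ by 408 mod 16 = 8.
gcd(408, 16) = 8, so the sample visits 16/8 = 2 distinct residues mod 16.
Start 161 is shift 1; the shifts hit are 1, 9.

1, 9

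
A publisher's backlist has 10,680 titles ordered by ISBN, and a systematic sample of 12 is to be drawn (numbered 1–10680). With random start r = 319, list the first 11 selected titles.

k = N/n = 10680/12 = 890
title 1: 319
title 2: 319 + 890 = 1209
title 3: 1209 + 890 = 2099
title 4: 2099 + 890 = 2989
title 5: 2989 + 890 = 3879
title 6: 3879 + 890 = 4769
title 7: 4769 + 890 = 5659
title 8: 5659 + 890 = 6549
title 9: 6549 + 890 = 7439
title 10: 7439 + 890 = 8329
title 11: 8329 + 890 = 9219

319, 1209, 2099, 2989, 3879, 4769, 5659, 6549, 7439, 8329, 9219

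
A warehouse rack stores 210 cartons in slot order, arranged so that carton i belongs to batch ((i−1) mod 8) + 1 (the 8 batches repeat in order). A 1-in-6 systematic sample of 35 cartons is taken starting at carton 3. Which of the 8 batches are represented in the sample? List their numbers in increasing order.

Consecutive selections differ by k = 6, so their batch numbers differ by 6 mod 8 = 6.
gcd(6, 8) = 2, so the sample visits 8/2 = 4 distinct residues mod 8.
Start 3 is batch 3; the batches hit are 1, 3, 5, 7.

1, 3, 5, 7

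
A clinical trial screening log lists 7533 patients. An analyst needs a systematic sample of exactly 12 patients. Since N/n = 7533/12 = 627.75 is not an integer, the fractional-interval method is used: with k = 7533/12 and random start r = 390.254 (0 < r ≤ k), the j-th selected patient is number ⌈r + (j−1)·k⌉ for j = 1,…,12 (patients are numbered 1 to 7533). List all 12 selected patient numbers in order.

391, 1019, 1646, 2274, 2902, 3530, 4157, 4785, 5413, 6041, 6668, 7296

j=1: r + 0k = 390.254 → ⌈·⌉ = 391
j=2: r + 1k = 1018.004 → ⌈·⌉ = 1019
j=3: r + 2k = 1645.754 → ⌈·⌉ = 1646
j=4: r + 3k = 2273.504 → ⌈·⌉ = 2274
j=5: r + 4k = 2901.254 → ⌈·⌉ = 2902
j=6: r + 5k = 3529.004 → ⌈·⌉ = 3530
j=7: r + 6k = 4156.754 → ⌈·⌉ = 4157
j=8: r + 7k = 4784.504 → ⌈·⌉ = 4785
j=9: r + 8k = 5412.254 → ⌈·⌉ = 5413
j=10: r + 9k = 6040.004 → ⌈·⌉ = 6041
j=11: r + 10k = 6667.754 → ⌈·⌉ = 6668
j=12: r + 11k = 7295.504 → ⌈·⌉ = 7296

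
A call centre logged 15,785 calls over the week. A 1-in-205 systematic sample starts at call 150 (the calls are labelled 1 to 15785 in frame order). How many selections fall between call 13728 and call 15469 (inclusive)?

k = 205
First selection ≥ 13728: 150 + ⌈(13728−150)/205⌉·205 = 150 + 67×205 = 13885
Last selection ≤ 15469: 150 + ⌊(15469−150)/205⌋·205 = 150 + 74×205 = 15320
Count = 74 − 67 + 1 = 8

8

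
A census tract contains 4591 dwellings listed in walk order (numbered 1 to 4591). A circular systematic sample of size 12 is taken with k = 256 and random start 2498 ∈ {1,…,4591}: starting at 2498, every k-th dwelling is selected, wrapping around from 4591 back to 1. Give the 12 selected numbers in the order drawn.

Selection 1: 2498
Selection 2: 2498 + 256 = 2754
Selection 3: 2754 + 256 = 3010
Selection 4: 3010 + 256 = 3266
Selection 5: 3266 + 256 = 3522
Selection 6: 3522 + 256 = 3778
Selection 7: 3778 + 256 = 4034
Selection 8: 4034 + 256 = 4290
Selection 9: 4290 + 256 = 4546
Selection 10: 4546 + 256 = 4802 → 4802 − 4591 = 211
Selection 11: 211 + 256 = 467
Selection 12: 467 + 256 = 723

2498, 2754, 3010, 3266, 3522, 3778, 4034, 4290, 4546, 211, 467, 723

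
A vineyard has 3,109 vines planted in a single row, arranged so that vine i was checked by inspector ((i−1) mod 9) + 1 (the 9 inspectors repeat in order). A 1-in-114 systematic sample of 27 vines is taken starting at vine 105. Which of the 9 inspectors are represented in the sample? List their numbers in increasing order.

3, 6, 9

Consecutive selections differ by k = 114, so their inspector numbers differ by 114 mod 9 = 6.
gcd(114, 9) = 3, so the sample visits 9/3 = 3 distinct residues mod 9.
Start 105 is inspector 6; the inspectors hit are 3, 6, 9.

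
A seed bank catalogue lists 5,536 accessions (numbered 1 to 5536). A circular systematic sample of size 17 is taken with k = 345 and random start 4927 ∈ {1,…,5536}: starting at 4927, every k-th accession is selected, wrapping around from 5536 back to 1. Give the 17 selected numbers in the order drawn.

4927, 5272, 81, 426, 771, 1116, 1461, 1806, 2151, 2496, 2841, 3186, 3531, 3876, 4221, 4566, 4911

Selection 1: 4927
Selection 2: 4927 + 345 = 5272
Selection 3: 5272 + 345 = 5617 → 5617 − 5536 = 81
Selection 4: 81 + 345 = 426
Selection 5: 426 + 345 = 771
Selection 6: 771 + 345 = 1116
Selection 7: 1116 + 345 = 1461
Selection 8: 1461 + 345 = 1806
Selection 9: 1806 + 345 = 2151
Selection 10: 2151 + 345 = 2496
Selection 11: 2496 + 345 = 2841
Selection 12: 2841 + 345 = 3186
Selection 13: 3186 + 345 = 3531
Selection 14: 3531 + 345 = 3876
Selection 15: 3876 + 345 = 4221
Selection 16: 4221 + 345 = 4566
Selection 17: 4566 + 345 = 4911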